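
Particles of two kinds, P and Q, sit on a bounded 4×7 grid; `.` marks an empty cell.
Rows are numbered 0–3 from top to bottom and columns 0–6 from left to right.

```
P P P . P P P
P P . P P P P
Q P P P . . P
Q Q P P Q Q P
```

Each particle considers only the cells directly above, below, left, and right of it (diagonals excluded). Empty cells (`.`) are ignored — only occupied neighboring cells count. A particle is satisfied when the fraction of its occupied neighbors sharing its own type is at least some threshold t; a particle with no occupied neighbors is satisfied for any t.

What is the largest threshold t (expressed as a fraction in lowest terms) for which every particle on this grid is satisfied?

(0,0)P 2/2
(0,1)P 3/3
(0,2)P 1/1
(0,4)P 2/2
(0,5)P 3/3
(0,6)P 2/2
(1,0)P 2/3
(1,1)P 3/3
(1,3)P 2/2
(1,4)P 3/3
(1,5)P 3/3
(1,6)P 3/3
(2,0)Q 1/3
(2,1)P 2/4
(2,2)P 3/3
(2,3)P 3/3
(2,6)P 2/2
(3,0)Q 2/2
(3,1)Q 1/3
(3,2)P 2/3
(3,3)P 2/3
(3,4)Q 1/2
(3,5)Q 1/2
(3,6)P 1/2
The smallest same-type fraction is 1/3 at (2,0), which reduces to 1/3. Any threshold above that leaves this particle unsatisfied.

1/3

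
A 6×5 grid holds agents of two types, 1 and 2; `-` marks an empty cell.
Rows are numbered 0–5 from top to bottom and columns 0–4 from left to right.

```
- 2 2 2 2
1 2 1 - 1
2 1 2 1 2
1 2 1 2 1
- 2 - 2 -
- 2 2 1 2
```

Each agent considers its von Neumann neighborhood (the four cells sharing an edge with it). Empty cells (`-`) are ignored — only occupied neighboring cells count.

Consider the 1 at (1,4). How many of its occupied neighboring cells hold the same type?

0

Occupied neighbors of (1,4): (0,4)=2, (2,4)=2.
Same type (1): 0 of 2.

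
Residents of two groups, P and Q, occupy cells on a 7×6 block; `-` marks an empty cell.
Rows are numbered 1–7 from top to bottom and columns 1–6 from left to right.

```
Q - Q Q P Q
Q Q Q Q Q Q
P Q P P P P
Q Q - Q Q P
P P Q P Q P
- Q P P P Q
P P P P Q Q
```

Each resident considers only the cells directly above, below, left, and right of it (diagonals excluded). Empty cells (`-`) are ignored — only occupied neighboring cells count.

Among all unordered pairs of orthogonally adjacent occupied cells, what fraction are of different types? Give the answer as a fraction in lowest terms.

Scan each occupied cell's neighbors to the right and below so each pair is counted once.
Row 1: Q(1,1)–Q(2,1)= Q(1,3)–Q(1,4)= Q(1,3)–Q(2,3)= Q(1,4)–P(1,5)≠ Q(1,4)–Q(2,4)= P(1,5)–Q(1,6)≠ P(1,5)–Q(2,5)≠ Q(1,6)–Q(2,6)=  → 3/8 unlike.
Row 2: Q(2,1)–Q(2,2)= Q(2,1)–P(3,1)≠ Q(2,2)–Q(2,3)= Q(2,2)–Q(3,2)= Q(2,3)–Q(2,4)= Q(2,3)–P(3,3)≠ Q(2,4)–Q(2,5)= Q(2,4)–P(3,4)≠ Q(2,5)–Q(2,6)= Q(2,5)–P(3,5)≠ Q(2,6)–P(3,6)≠  → 5/11 unlike.
Row 3: P(3,1)–Q(3,2)≠ P(3,1)–Q(4,1)≠ Q(3,2)–P(3,3)≠ Q(3,2)–Q(4,2)= P(3,3)–P(3,4)= P(3,4)–P(3,5)= P(3,4)–Q(4,4)≠ P(3,5)–P(3,6)= P(3,5)–Q(4,5)≠ P(3,6)–P(4,6)=  → 5/10 unlike.
Row 4: Q(4,1)–Q(4,2)= Q(4,1)–P(5,1)≠ Q(4,2)–P(5,2)≠ Q(4,4)–Q(4,5)= Q(4,4)–P(5,4)≠ Q(4,5)–P(4,6)≠ Q(4,5)–Q(5,5)= P(4,6)–P(5,6)=  → 4/8 unlike.
Row 5: P(5,1)–P(5,2)= P(5,2)–Q(5,3)≠ P(5,2)–Q(6,2)≠ Q(5,3)–P(5,4)≠ Q(5,3)–P(6,3)≠ P(5,4)–Q(5,5)≠ P(5,4)–P(6,4)= Q(5,5)–P(5,6)≠ Q(5,5)–P(6,5)≠ P(5,6)–Q(6,6)≠  → 8/10 unlike.
Row 6: Q(6,2)–P(6,3)≠ Q(6,2)–P(7,2)≠ P(6,3)–P(6,4)= P(6,3)–P(7,3)= P(6,4)–P(6,5)= P(6,4)–P(7,4)= P(6,5)–Q(6,6)≠ P(6,5)–Q(7,5)≠ Q(6,6)–Q(7,6)=  → 4/9 unlike.
Row 7: P(7,1)–P(7,2)= P(7,2)–P(7,3)= P(7,3)–P(7,4)= P(7,4)–Q(7,5)≠ Q(7,5)–Q(7,6)=  → 1/5 unlike.
Total adjacent occupied pairs: 61; unlike-type pairs: 30.
30/61 is already in lowest terms.

30/61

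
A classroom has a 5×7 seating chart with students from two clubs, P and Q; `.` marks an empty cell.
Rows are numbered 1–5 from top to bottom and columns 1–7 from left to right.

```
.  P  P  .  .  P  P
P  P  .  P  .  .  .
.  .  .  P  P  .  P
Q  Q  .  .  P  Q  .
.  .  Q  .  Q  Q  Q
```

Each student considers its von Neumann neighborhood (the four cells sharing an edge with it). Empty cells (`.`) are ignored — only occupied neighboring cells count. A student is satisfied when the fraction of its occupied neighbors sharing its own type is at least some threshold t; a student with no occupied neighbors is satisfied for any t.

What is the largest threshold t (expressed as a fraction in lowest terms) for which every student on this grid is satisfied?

(1,2)P 2/2
(1,3)P 1/1
(1,6)P 1/1
(1,7)P 1/1
(2,1)P 1/1
(2,2)P 2/2
(2,4)P 1/1
(3,4)P 2/2
(3,5)P 2/2
(3,7)P — no occupied neighbors
(4,1)Q 1/1
(4,2)Q 1/1
(4,5)P 1/3
(4,6)Q 1/2
(5,3)Q — no occupied neighbors
(5,5)Q 1/2
(5,6)Q 3/3
(5,7)Q 1/1
The smallest same-type fraction is 1/3 at (4,5), which reduces to 1/3. Any threshold above that leaves this student unsatisfied.

1/3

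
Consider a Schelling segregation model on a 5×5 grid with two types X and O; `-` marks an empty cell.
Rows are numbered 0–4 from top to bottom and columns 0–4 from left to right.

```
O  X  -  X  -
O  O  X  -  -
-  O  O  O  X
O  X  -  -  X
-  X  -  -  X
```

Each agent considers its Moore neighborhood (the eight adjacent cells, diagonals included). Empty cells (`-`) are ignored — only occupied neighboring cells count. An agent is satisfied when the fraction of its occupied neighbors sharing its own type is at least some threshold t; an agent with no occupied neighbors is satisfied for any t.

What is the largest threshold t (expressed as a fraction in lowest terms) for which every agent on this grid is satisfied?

1/4

Row 0: (0,0)O 2/3 · (0,1)X 1/4 · (0,3)X 1/1
Row 1: (1,0)O 3/4 · (1,1)O 4/6 · (1,2)X 2/6
Row 2: (2,1)O 4/6 · (2,2)O 3/5 · (2,3)O 1/4 · (2,4)X 1/2
Row 3: (3,0)O 1/3 · (3,1)X 1/4 · (3,4)X 2/3
Row 4: (4,1)X 1/2 · (4,4)X 1/1
The smallest same-type fraction is 1/4 at (0,1), which reduces to 1/4. Any threshold above that leaves this agent unsatisfied.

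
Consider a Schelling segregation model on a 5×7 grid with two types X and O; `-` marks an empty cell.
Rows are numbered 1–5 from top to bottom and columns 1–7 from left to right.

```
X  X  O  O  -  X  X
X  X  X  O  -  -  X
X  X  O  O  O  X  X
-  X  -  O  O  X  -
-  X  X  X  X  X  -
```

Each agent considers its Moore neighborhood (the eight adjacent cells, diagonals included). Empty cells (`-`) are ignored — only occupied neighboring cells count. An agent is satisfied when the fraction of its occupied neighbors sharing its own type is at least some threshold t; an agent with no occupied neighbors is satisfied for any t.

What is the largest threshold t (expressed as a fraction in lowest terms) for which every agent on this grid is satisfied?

Row 1: (1,1)X 3/3 · (1,2)X 4/5 · (1,3)O 2/5 · (1,4)O 2/3 · (1,6)X 2/2 · (1,7)X 2/2
Row 2: (2,1)X 5/5 · (2,2)X 6/8 · (2,3)X 3/8 · (2,4)O 5/6 · (2,7)X 4/4
Row 3: (3,1)X 4/4 · (3,2)X 5/6 · (3,3)O 3/7 · (3,4)O 5/6 · (3,5)O 4/6 · (3,6)X 3/5 · (3,7)X 3/3
Row 4: (4,2)X 4/5 · (4,4)O 4/7 · (4,5)O 3/8 · (4,6)X 4/6
Row 5: (5,2)X 2/2 · (5,3)X 3/4 · (5,4)X 2/4 · (5,5)X 3/5 · (5,6)X 2/3
The smallest same-type fraction is 3/8 at (2,3), which reduces to 3/8. Any threshold above that leaves this agent unsatisfied.

3/8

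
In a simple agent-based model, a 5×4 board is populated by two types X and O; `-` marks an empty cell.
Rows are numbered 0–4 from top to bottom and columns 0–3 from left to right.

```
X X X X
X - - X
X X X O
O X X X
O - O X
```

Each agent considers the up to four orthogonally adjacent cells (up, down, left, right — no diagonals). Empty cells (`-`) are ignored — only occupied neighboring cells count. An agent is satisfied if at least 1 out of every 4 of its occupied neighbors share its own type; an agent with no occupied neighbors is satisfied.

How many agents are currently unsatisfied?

2

(0,0)X 2/2 satisfied
(0,1)X 2/2 satisfied
(0,2)X 2/2 satisfied
(0,3)X 2/2 satisfied
(1,0)X 2/2 satisfied
(1,3)X 1/2 satisfied
(2,0)X 2/3 satisfied
(2,1)X 3/3 satisfied
(2,2)X 2/3 satisfied
(2,3)O 0/3 not
(3,0)O 1/3 satisfied
(3,1)X 2/3 satisfied
(3,2)X 3/4 satisfied
(3,3)X 2/3 satisfied
(4,0)O 1/1 satisfied
(4,2)O 0/2 not
(4,3)X 1/2 satisfied
Unsatisfied: (2,3), (4,2) — 2 in total.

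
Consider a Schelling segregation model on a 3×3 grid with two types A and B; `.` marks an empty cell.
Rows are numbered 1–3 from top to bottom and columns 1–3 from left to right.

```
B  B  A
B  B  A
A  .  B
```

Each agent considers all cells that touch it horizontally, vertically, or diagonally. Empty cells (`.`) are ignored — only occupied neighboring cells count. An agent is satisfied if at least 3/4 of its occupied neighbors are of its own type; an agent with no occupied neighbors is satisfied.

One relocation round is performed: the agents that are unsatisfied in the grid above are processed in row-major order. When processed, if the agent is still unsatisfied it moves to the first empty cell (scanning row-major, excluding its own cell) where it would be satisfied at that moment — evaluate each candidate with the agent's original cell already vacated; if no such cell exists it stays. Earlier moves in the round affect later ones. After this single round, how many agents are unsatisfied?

Initially unsatisfied (in order): (1,2), (1,3), (2,2), (2,3), (3,1), (3,3).
  (1,2): no empty cell satisfies it; stays.
  (1,3): no empty cell satisfies it; stays.
  (2,2): no empty cell satisfies it; stays.
  (2,3): no empty cell satisfies it; stays.
  (3,1): no empty cell satisfies it; stays.
  (3,3): no empty cell satisfies it; stays.
Resulting grid:
B B A
B B A
A . B
Unsatisfied now: (1,2), (1,3), (2,2), (2,3), (3,1), (3,3).

6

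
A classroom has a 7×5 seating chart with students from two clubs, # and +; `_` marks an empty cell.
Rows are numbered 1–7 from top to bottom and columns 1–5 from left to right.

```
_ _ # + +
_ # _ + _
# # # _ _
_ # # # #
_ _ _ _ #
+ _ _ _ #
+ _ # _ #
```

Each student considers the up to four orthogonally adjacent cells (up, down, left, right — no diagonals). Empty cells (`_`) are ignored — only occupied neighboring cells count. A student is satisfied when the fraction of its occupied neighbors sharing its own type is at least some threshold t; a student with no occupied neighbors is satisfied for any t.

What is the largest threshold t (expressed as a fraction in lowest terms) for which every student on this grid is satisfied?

Row 1: (1,3)# 0/1 · (1,4)+ 2/3 · (1,5)+ 1/1
Row 2: (2,2)# 1/1 · (2,4)+ 1/1
Row 3: (3,1)# 1/1 · (3,2)# 4/4 · (3,3)# 2/2
Row 4: (4,2)# 2/2 · (4,3)# 3/3 · (4,4)# 2/2 · (4,5)# 2/2
Row 5: (5,5)# 2/2
Row 6: (6,1)+ 1/1 · (6,5)# 2/2
Row 7: (7,1)+ 1/1 · (7,3)# — no occupied neighbors · (7,5)# 1/1
The smallest same-type fraction is 0/1 at (1,3), which reduces to 0/1. Any threshold above that leaves this student unsatisfied.

0/1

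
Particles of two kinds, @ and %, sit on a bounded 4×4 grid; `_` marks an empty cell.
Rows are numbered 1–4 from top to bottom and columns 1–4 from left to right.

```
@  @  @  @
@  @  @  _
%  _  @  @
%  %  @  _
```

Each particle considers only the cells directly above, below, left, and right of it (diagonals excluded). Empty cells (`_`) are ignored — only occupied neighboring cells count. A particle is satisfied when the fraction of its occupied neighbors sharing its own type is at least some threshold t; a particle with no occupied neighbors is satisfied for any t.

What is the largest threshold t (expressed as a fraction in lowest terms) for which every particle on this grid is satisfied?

(1,1)@ 2/2
(1,2)@ 3/3
(1,3)@ 3/3
(1,4)@ 1/1
(2,1)@ 2/3
(2,2)@ 3/3
(2,3)@ 3/3
(3,1)% 1/2
(3,3)@ 3/3
(3,4)@ 1/1
(4,1)% 2/2
(4,2)% 1/2
(4,3)@ 1/2
The smallest same-type fraction is 1/2 at (3,1), which reduces to 1/2. Any threshold above that leaves this particle unsatisfied.

1/2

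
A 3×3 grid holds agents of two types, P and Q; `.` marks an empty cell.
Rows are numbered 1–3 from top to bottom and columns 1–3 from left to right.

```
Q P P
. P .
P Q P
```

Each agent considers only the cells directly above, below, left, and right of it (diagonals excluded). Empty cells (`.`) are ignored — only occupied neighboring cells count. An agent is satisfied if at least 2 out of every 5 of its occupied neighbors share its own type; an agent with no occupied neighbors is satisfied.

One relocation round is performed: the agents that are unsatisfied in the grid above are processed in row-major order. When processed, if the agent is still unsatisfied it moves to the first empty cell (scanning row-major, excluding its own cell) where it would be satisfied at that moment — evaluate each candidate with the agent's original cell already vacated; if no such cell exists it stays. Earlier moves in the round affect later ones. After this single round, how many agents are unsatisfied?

2

Initially unsatisfied (in order): (1,1), (3,1), (3,2), (3,3).
  (1,1): no empty cell satisfies it; stays.
  (3,1) → (2,1).
  (3,2): no empty cell satisfies it; stays.
  (3,3) → (2,3).
Resulting grid:
Q P P
P P P
. Q .
Unsatisfied now: (1,1), (3,2).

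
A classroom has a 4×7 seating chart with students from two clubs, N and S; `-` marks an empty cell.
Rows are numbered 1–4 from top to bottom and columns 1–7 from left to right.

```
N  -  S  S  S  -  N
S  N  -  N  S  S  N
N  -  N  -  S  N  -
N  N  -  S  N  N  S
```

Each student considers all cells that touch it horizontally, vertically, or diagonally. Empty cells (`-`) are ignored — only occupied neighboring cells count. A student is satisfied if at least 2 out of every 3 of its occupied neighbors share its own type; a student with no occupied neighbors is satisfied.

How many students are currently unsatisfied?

13

Row 1: (1,1)N 1/2 unhappy · (1,3)S 1/3 unhappy · (1,4)S 3/4 ok · (1,5)S 3/4 ok · (1,7)N 1/2 unhappy
Row 2: (2,1)S 0/3 unhappy · (2,2)N 3/5 unhappy · (2,4)N 1/6 unhappy · (2,5)S 4/6 ok · (2,6)S 3/6 unhappy · (2,7)N 2/3 ok
Row 3: (3,1)N 3/4 ok · (3,3)N 3/4 ok · (3,5)S 3/7 unhappy · (3,6)N 3/7 unhappy
Row 4: (4,1)N 2/2 ok · (4,2)N 3/3 ok · (4,4)S 1/3 unhappy · (4,5)N 2/4 unhappy · (4,6)N 2/4 unhappy · (4,7)S 0/2 unhappy
Unsatisfied: (1,1), (1,3), (1,7), (2,1), (2,2), (2,4), (2,6), (3,5), (3,6), (4,4), (4,5), (4,6), (4,7) — 13 in total.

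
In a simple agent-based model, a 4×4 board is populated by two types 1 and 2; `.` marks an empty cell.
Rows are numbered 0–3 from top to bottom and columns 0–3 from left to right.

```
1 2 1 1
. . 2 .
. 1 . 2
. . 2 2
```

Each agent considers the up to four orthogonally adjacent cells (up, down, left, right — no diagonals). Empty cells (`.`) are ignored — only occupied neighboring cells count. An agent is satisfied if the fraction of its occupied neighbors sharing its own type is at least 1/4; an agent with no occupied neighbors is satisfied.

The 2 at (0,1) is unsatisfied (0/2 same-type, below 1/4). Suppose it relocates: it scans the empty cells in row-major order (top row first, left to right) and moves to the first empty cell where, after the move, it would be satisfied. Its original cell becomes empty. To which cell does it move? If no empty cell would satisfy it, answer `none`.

(1,1)

Vacating (0,1). Empty cells in order:
  (1,0): 0/1 same-type → still unsatisfied.
  (1,1): 1/2 same-type → satisfied — stop here.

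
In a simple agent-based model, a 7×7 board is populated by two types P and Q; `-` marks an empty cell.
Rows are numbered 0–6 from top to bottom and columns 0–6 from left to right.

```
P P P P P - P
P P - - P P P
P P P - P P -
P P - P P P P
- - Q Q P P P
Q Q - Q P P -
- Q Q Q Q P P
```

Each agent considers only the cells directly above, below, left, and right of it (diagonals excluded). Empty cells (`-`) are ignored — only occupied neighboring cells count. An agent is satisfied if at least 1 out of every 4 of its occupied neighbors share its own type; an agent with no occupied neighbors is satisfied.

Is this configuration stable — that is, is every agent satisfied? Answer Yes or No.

Yes

(0,0)P 2/2 ✓
(0,1)P 3/3 ✓
(0,2)P 2/2 ✓
(0,3)P 2/2 ✓
(0,4)P 2/2 ✓
(0,6)P 1/1 ✓
(1,0)P 3/3 ✓
(1,1)P 3/3 ✓
(1,4)P 3/3 ✓
(1,5)P 3/3 ✓
(1,6)P 2/2 ✓
(2,0)P 3/3 ✓
(2,1)P 4/4 ✓
(2,2)P 1/1 ✓
(2,4)P 3/3 ✓
(2,5)P 3/3 ✓
(3,0)P 2/2 ✓
(3,1)P 2/2 ✓
(3,3)P 1/2 ✓
(3,4)P 4/4 ✓
(3,5)P 4/4 ✓
(3,6)P 2/2 ✓
(4,2)Q 1/1 ✓
(4,3)Q 2/4 ✓
(4,4)P 3/4 ✓
(4,5)P 4/4 ✓
(4,6)P 2/2 ✓
(5,0)Q 1/1 ✓
(5,1)Q 2/2 ✓
(5,3)Q 2/3 ✓
(5,4)P 2/4 ✓
(5,5)P 3/3 ✓
(6,1)Q 2/2 ✓
(6,2)Q 2/2 ✓
(6,3)Q 3/3 ✓
(6,4)Q 1/3 ✓
(6,5)P 2/3 ✓
(6,6)P 1/1 ✓
All meet the threshold, so the configuration is stable.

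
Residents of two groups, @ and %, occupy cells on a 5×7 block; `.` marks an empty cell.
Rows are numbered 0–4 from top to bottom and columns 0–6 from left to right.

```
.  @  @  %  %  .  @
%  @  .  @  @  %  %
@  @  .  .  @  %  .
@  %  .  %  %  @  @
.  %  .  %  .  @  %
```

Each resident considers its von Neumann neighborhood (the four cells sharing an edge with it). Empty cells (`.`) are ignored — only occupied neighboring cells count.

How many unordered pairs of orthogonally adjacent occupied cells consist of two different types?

Scan each occupied cell's neighbors to the right and below so each pair is counted once.
Row 0: @(0,1)–@(0,2)= @(0,1)–@(1,1)= @(0,2)–%(0,3)≠ %(0,3)–%(0,4)= %(0,3)–@(1,3)≠ %(0,4)–@(1,4)≠ @(0,6)–%(1,6)≠  → 4/7 unlike.
Row 1: %(1,0)–@(1,1)≠ %(1,0)–@(2,0)≠ @(1,1)–@(2,1)= @(1,3)–@(1,4)= @(1,4)–%(1,5)≠ @(1,4)–@(2,4)= %(1,5)–%(1,6)= %(1,5)–%(2,5)=  → 3/8 unlike.
Row 2: @(2,0)–@(2,1)= @(2,0)–@(3,0)= @(2,1)–%(3,1)≠ @(2,4)–%(2,5)≠ @(2,4)–%(3,4)≠ %(2,5)–@(3,5)≠  → 4/6 unlike.
Row 3: @(3,0)–%(3,1)≠ %(3,1)–%(4,1)= %(3,3)–%(3,4)= %(3,3)–%(4,3)= %(3,4)–@(3,5)≠ @(3,5)–@(3,6)= @(3,5)–@(4,5)= @(3,6)–%(4,6)≠  → 3/8 unlike.
Row 4: @(4,5)–%(4,6)≠  → 1/1 unlike.
Total adjacent occupied pairs: 30; unlike-type pairs: 15.

15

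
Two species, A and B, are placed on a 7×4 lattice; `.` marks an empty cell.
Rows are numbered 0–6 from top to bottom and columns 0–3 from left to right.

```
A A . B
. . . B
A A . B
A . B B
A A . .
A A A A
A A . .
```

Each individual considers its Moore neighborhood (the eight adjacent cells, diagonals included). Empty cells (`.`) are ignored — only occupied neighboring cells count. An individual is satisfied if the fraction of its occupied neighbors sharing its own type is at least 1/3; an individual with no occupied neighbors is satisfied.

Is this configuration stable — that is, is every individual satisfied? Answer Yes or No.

Row 0: (0,0)A 1/1 ok · (0,1)A 1/1 ok · (0,3)B 1/1 ok
Row 1: (1,3)B 2/2 ok
Row 2: (2,0)A 2/2 ok · (2,1)A 2/3 ok · (2,3)B 3/3 ok
Row 3: (3,0)A 4/4 ok · (3,2)B 2/4 ok · (3,3)B 2/2 ok
Row 4: (4,0)A 4/4 ok · (4,1)A 5/6 ok
Row 5: (5,0)A 5/5 ok · (5,1)A 6/6 ok · (5,2)A 4/4 ok · (5,3)A 1/1 ok
Row 6: (6,0)A 3/3 ok · (6,1)A 4/4 ok
All meet the threshold, so the configuration is stable.

Yes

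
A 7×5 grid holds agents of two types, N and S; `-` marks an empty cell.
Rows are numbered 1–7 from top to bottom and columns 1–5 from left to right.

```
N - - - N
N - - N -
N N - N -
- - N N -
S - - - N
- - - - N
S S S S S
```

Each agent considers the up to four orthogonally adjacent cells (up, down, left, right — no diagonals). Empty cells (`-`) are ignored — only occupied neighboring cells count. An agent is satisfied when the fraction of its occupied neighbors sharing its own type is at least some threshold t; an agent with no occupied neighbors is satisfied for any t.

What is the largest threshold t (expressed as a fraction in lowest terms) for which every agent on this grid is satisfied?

Row 1: (1,1)N 1/1 · (1,5)N — no occupied neighbors
Row 2: (2,1)N 2/2 · (2,4)N 1/1
Row 3: (3,1)N 2/2 · (3,2)N 1/1 · (3,4)N 2/2
Row 4: (4,3)N 1/1 · (4,4)N 2/2
Row 5: (5,1)S — no occupied neighbors · (5,5)N 1/1
Row 6: (6,5)N 1/2
Row 7: (7,1)S 1/1 · (7,2)S 2/2 · (7,3)S 2/2 · (7,4)S 2/2 · (7,5)S 1/2
The smallest same-type fraction is 1/2 at (6,5), which reduces to 1/2. Any threshold above that leaves this agent unsatisfied.

1/2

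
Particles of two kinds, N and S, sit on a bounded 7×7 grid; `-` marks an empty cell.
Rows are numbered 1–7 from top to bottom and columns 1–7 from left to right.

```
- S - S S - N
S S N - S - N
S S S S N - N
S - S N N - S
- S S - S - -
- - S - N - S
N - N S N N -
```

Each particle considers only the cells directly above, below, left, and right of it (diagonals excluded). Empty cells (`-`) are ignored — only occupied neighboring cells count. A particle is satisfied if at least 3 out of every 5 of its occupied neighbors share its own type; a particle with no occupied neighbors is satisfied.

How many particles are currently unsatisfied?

12

(1,2)S 1/1 ok
(1,4)S 1/1 ok
(1,5)S 2/2 ok
(1,7)N 1/1 ok
(2,1)S 2/2 ok
(2,2)S 3/4 ok
(2,3)N 0/2 unhappy
(2,5)S 1/2 unhappy
(2,7)N 2/2 ok
(3,1)S 3/3 ok
(3,2)S 3/3 ok
(3,3)S 3/4 ok
(3,4)S 1/3 unhappy
(3,5)N 1/3 unhappy
(3,7)N 1/2 unhappy
(4,1)S 1/1 ok
(4,3)S 2/3 ok
(4,4)N 1/3 unhappy
(4,5)N 2/3 ok
(4,7)S 0/1 unhappy
(5,2)S 1/1 ok
(5,3)S 3/3 ok
(5,5)S 0/2 unhappy
(6,3)S 1/2 unhappy
(6,5)N 1/2 unhappy
(6,7)S 0/0 ok
(7,1)N 0/0 ok
(7,3)N 0/2 unhappy
(7,4)S 0/2 unhappy
(7,5)N 2/3 ok
(7,6)N 1/1 ok
Unsatisfied: (2,3), (2,5), (3,4), (3,5), (3,7), (4,4), (4,7), (5,5), (6,3), (6,5), (7,3), (7,4) — 12 in total.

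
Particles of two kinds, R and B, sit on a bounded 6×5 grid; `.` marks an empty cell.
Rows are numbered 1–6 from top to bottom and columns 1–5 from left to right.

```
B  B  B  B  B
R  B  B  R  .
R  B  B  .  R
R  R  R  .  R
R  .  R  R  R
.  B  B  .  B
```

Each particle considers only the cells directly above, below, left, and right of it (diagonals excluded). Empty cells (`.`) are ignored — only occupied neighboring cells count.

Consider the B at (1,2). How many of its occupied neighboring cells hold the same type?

Occupied neighbors of (1,2): (2,2)=B, (1,1)=B, (1,3)=B.
Same type (B): 3 of 3.

3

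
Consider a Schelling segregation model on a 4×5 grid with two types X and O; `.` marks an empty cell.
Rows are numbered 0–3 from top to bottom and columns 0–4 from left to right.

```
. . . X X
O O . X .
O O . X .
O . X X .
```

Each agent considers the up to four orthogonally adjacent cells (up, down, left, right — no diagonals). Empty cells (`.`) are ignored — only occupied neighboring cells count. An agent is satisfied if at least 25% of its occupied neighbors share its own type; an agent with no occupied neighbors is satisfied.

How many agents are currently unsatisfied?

0

Row 0: (0,3)X 2/2 ok · (0,4)X 1/1 ok
Row 1: (1,0)O 2/2 ok · (1,1)O 2/2 ok · (1,3)X 2/2 ok
Row 2: (2,0)O 3/3 ok · (2,1)O 2/2 ok · (2,3)X 2/2 ok
Row 3: (3,0)O 1/1 ok · (3,2)X 1/1 ok · (3,3)X 2/2 ok
Every one meets the threshold.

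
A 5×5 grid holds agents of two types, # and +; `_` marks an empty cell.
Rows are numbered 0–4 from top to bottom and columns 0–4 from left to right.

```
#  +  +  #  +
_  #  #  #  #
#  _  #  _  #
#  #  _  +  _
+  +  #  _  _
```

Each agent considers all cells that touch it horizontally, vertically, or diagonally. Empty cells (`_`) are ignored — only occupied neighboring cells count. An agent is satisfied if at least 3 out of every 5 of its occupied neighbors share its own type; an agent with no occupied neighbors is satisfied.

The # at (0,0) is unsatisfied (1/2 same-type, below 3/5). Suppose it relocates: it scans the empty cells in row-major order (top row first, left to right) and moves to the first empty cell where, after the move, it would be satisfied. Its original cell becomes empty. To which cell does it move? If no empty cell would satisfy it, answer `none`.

Vacating (0,0). Empty cells in order:
  (1,0): 2/3 same-type → satisfied — stop here.

(1,0)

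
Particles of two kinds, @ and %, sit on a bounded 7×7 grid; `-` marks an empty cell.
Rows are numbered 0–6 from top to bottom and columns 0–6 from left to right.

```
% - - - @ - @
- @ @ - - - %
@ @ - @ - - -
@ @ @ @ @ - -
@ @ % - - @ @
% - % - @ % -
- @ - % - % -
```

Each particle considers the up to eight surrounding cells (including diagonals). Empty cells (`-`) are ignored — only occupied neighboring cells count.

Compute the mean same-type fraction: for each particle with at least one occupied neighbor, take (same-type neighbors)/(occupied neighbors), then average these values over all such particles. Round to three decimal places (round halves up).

(0,0)% 0/1
(0,4)@ — no occupied neighbors
(0,6)@ 0/1
(1,1)@ 3/4
(1,2)@ 3/3
(1,6)% 0/1
(2,0)@ 4/4
(2,1)@ 6/6
(2,3)@ 4/4
(3,0)@ 5/5
(3,1)@ 6/7
(3,2)@ 5/6
(3,3)@ 3/4
(3,4)@ 3/3
(4,0)@ 3/4
(4,1)@ 4/7
(4,2)% 1/5
(4,5)@ 3/4
(4,6)@ 1/2
(5,0)% 0/3
(5,2)% 2/4
(5,4)@ 1/4
(5,5)% 1/4
(6,1)@ 0/2
(6,3)% 1/2
(6,5)% 1/2
Sum over 25 particles: 0/1 + 0/1 + 3/4 + 3/3 + 0/1 + 4/4 + 6/6 + 4/4 + 5/5 + 6/7 + 5/6 + 3/4 + 3/3 + 3/4 + 4/7 + 1/5 + 3/4 + 1/2 + 0/3 + 2/4 + 1/4 + 1/4 + 0/2 + 1/2 + 1/2 = 1466/105; mean = 1466/105 ÷ 25 = 1466/2625 = 0.558476… → 0.558.

0.558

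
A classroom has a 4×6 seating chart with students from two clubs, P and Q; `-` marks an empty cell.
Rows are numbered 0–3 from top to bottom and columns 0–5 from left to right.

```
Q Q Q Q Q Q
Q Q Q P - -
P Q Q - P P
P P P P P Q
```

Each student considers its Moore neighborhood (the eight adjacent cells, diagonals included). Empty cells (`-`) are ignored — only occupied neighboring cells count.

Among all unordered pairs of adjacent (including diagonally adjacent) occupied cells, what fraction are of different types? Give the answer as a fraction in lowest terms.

17/49

Scan each occupied cell's neighbors to the right and below (and the two forward diagonals) so each pair is counted once.
From row 0: 3 unlike of 16 pairs (running 3/16).
From row 1: 4 unlike of 12 pairs (running 7/28).
From row 2: 9 unlike of 16 pairs (running 16/44).
From row 3: 1 unlike of 5 pairs (running 17/49).
Total adjacent occupied pairs: 49; unlike-type pairs: 17.
17/49 is already in lowest terms.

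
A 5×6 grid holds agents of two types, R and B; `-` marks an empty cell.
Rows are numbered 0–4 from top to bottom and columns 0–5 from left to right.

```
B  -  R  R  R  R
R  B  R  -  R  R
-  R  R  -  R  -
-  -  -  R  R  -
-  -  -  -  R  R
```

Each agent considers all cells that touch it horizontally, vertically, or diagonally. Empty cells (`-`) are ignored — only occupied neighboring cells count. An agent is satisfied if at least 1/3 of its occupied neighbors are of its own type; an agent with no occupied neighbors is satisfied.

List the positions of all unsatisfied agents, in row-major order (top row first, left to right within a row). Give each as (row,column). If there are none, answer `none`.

(1,1)

(0,0)B 1/2 satisfied
(0,2)R 2/3 satisfied
(0,3)R 4/4 satisfied
(0,4)R 4/4 satisfied
(0,5)R 3/3 satisfied
(1,0)R 1/3 satisfied
(1,1)B 1/6 not
(1,2)R 4/5 satisfied
(1,4)R 5/5 satisfied
(1,5)R 4/4 satisfied
(2,1)R 3/4 satisfied
(2,2)R 3/4 satisfied
(2,4)R 4/4 satisfied
(3,3)R 4/4 satisfied
(3,4)R 4/4 satisfied
(4,4)R 3/3 satisfied
(4,5)R 2/2 satisfied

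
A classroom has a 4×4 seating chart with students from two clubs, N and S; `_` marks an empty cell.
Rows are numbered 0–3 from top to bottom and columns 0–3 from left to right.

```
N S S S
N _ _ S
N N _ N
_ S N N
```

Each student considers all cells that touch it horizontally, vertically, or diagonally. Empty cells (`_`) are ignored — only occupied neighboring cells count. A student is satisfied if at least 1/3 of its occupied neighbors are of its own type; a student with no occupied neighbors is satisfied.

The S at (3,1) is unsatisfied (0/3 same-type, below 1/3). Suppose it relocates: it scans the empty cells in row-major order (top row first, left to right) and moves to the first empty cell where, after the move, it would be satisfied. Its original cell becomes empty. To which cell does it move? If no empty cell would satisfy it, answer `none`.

(1,1)

Vacating (3,1). Empty cells in order:
  (1,1): 2/6 same-type → satisfied — stop here.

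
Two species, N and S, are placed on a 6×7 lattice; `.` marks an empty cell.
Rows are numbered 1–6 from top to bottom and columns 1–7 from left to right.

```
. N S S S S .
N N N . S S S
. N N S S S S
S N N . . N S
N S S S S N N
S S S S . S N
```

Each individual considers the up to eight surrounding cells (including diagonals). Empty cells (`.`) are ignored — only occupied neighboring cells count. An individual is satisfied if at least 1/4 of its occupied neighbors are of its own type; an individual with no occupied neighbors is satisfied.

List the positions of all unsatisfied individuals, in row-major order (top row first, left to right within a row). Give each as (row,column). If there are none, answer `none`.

Row 1: (1,2)N 3/4 ✓ · (1,3)S 1/4 ✓ · (1,4)S 3/4 ✓ · (1,5)S 4/4 ✓ · (1,6)S 4/4 ✓
Row 2: (2,1)N 3/3 ✓ · (2,2)N 5/6 ✓ · (2,3)N 4/7 ✓ · (2,5)S 7/7 ✓ · (2,6)S 7/7 ✓ · (2,7)S 4/4 ✓
Row 3: (3,2)N 6/7 ✓ · (3,3)N 5/6 ✓ · (3,4)S 2/5 ✓ · (3,5)S 4/5 ✓ · (3,6)S 6/7 ✓ · (3,7)S 4/5 ✓
Row 4: (4,1)S 1/4 ✓ · (4,2)N 4/7 ✓ · (4,3)N 3/7 ✓ · (4,6)N 2/7 ✓ · (4,7)S 2/5 ✓
Row 5: (5,1)N 1/5 ✗ · (5,2)S 5/8 ✓ · (5,3)S 5/7 ✓ · (5,4)S 4/5 ✓ · (5,5)S 3/5 ✓ · (5,6)N 3/6 ✓ · (5,7)N 3/5 ✓
Row 6: (6,1)S 2/3 ✓ · (6,2)S 4/5 ✓ · (6,3)S 5/5 ✓ · (6,4)S 4/4 ✓ · (6,6)S 1/4 ✓ · (6,7)N 2/3 ✓

(5,1)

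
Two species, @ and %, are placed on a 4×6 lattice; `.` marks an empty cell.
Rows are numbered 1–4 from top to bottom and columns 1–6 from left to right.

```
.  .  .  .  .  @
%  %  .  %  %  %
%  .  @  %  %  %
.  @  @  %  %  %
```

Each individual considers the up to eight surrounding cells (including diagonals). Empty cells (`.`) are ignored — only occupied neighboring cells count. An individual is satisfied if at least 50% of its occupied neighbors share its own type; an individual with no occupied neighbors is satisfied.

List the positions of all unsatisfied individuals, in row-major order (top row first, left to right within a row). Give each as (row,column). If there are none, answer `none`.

Row 1: (1,6)@ 0/2 unhappy
Row 2: (2,1)% 2/2 ok · (2,2)% 2/3 ok · (2,4)% 3/4 ok · (2,5)% 5/6 ok · (2,6)% 3/4 ok
Row 3: (3,1)% 2/3 ok · (3,3)@ 2/6 unhappy · (3,4)% 5/7 ok · (3,5)% 8/8 ok · (3,6)% 5/5 ok
Row 4: (4,2)@ 2/3 ok · (4,3)@ 2/4 ok · (4,4)% 3/5 ok · (4,5)% 5/5 ok · (4,6)% 3/3 ok

(1,6), (3,3)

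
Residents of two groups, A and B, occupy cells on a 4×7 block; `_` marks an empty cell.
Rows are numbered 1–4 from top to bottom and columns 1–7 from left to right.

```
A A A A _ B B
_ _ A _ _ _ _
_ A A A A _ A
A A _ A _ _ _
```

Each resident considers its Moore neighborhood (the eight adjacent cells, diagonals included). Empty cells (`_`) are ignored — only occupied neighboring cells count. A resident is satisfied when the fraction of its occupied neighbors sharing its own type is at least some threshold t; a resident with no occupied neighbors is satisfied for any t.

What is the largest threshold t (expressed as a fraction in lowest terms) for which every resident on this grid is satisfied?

1/1

Row 1: (1,1)A 1/1 · (1,2)A 3/3 · (1,3)A 3/3 · (1,4)A 2/2 · (1,6)B 1/1 · (1,7)B 1/1
Row 2: (2,3)A 6/6
Row 3: (3,2)A 4/4 · (3,3)A 5/5 · (3,4)A 4/4 · (3,5)A 2/2 · (3,7)A — no occupied neighbors
Row 4: (4,1)A 2/2 · (4,2)A 3/3 · (4,4)A 3/3
The smallest same-type fraction is 1/1 at (1,1), which reduces to 1/1. Any threshold above that leaves this resident unsatisfied.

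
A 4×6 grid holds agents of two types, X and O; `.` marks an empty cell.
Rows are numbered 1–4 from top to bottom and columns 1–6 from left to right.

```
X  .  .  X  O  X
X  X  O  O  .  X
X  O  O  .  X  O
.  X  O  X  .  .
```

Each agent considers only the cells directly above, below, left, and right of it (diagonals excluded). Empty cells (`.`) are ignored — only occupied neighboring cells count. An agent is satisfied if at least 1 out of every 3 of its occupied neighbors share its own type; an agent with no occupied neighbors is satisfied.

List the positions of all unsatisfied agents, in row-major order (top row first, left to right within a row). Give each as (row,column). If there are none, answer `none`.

(1,4), (1,5), (3,2), (3,5), (3,6), (4,2), (4,4)

(1,1)X 1/1 ok
(1,4)X 0/2 unhappy
(1,5)O 0/2 unhappy
(1,6)X 1/2 ok
(2,1)X 3/3 ok
(2,2)X 1/3 ok
(2,3)O 2/3 ok
(2,4)O 1/2 ok
(2,6)X 1/2 ok
(3,1)X 1/2 ok
(3,2)O 1/4 unhappy
(3,3)O 3/3 ok
(3,5)X 0/1 unhappy
(3,6)O 0/2 unhappy
(4,2)X 0/2 unhappy
(4,3)O 1/3 ok
(4,4)X 0/1 unhappy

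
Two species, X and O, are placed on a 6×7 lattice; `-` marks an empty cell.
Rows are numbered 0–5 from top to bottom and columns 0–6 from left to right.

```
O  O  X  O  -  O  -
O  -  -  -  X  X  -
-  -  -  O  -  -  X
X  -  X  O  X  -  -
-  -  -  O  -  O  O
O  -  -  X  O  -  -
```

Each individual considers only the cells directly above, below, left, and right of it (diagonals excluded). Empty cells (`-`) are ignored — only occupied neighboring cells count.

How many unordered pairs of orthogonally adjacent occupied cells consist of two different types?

7

Scan each occupied cell's neighbors to the right and below so each pair is counted once.
From row 0: 3 unlike of 5 pairs (running 3/5).
From row 1: 0 unlike of 1 pairs (running 3/6).
From row 2: 0 unlike of 1 pairs (running 3/7).
From row 3: 2 unlike of 3 pairs (running 5/10).
From row 4: 1 unlike of 2 pairs (running 6/12).
From row 5: 1 unlike of 1 pairs (running 7/13).
Total adjacent occupied pairs: 13; unlike-type pairs: 7.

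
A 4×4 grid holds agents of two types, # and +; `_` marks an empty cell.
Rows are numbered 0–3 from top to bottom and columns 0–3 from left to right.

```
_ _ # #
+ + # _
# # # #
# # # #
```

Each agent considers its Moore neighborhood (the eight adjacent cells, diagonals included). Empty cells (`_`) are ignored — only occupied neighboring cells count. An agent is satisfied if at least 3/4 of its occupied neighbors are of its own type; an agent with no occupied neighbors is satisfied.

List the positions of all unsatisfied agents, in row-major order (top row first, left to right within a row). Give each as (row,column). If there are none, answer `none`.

(0,2)# 2/3 unhappy
(0,3)# 2/2 ok
(1,0)+ 1/3 unhappy
(1,1)+ 1/6 unhappy
(1,2)# 5/6 ok
(2,0)# 3/5 unhappy
(2,1)# 6/8 ok
(2,2)# 6/7 ok
(2,3)# 4/4 ok
(3,0)# 3/3 ok
(3,1)# 5/5 ok
(3,2)# 5/5 ok
(3,3)# 3/3 ok

(0,2), (1,0), (1,1), (2,0)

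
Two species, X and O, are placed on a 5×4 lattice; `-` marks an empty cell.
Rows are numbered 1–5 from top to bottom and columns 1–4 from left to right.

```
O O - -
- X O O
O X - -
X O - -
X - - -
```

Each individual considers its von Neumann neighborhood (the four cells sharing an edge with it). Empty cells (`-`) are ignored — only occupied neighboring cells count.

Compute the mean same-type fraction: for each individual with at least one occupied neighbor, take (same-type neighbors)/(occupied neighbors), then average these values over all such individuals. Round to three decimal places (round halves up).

0.500

Row 1: (1,1)O 1/1 · (1,2)O 1/2
Row 2: (2,2)X 1/3 · (2,3)O 1/2 · (2,4)O 1/1
Row 3: (3,1)O 0/2 · (3,2)X 1/3
Row 4: (4,1)X 1/3 · (4,2)O 0/2
Row 5: (5,1)X 1/1
Sum over 10 individuals: 1/1 + 1/2 + 1/3 + 1/2 + 1/1 + 0/2 + 1/3 + 1/3 + 0/2 + 1/1 = 5; mean = 5 ÷ 10 = 1/2 = 0.5 → 0.500.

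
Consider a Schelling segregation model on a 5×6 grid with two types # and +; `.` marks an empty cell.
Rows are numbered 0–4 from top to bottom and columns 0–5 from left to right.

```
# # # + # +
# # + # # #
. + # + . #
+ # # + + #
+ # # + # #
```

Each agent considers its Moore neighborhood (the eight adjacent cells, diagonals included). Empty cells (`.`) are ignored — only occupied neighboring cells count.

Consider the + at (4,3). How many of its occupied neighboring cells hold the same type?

2

Occupied neighbors of (4,3): (3,2)=#, (3,3)=+, (3,4)=+, (4,2)=#, (4,4)=#.
Same type (+): 2 of 5.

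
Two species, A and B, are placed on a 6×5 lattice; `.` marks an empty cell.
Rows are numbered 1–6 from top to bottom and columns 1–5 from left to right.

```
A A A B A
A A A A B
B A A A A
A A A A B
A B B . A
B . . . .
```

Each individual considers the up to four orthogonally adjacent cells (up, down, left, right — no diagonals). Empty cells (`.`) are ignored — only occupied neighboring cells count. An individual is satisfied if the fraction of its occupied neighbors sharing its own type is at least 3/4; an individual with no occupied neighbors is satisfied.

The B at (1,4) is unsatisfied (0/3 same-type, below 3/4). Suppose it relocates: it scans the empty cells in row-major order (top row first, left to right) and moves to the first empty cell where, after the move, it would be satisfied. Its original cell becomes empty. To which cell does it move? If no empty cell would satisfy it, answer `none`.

Vacating (1,4). Empty cells in order:
  (5,4): 1/3 same-type → still unsatisfied.
  (6,2): 2/2 same-type → satisfied — stop here.

(6,2)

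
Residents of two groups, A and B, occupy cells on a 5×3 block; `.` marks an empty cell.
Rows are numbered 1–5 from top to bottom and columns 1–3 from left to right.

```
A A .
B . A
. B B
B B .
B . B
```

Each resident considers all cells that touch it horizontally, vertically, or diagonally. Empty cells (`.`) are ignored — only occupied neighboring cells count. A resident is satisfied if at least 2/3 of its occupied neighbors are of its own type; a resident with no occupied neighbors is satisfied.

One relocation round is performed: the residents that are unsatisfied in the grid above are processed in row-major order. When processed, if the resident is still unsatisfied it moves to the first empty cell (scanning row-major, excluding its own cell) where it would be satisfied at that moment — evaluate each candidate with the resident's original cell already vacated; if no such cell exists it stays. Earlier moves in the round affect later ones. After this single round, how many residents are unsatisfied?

Initially unsatisfied (in order): (1,1), (2,1), (2,3).
  (1,1) → (1,3).
  (2,1) → (3,1).
  (2,3) → (1,1).
Resulting grid:
A A A
. . .
B B B
B B .
B . B
All satisfied now.

0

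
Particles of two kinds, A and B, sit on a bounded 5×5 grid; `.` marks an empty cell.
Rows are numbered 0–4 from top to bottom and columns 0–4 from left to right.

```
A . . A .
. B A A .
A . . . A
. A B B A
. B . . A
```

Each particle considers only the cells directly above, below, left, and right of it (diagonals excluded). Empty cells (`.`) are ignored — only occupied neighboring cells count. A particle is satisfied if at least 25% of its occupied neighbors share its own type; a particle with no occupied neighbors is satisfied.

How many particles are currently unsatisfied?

Row 0: (0,0)A 0/0 satisfied · (0,3)A 1/1 satisfied
Row 1: (1,1)B 0/1 not · (1,2)A 1/2 satisfied · (1,3)A 2/2 satisfied
Row 2: (2,0)A 0/0 satisfied · (2,4)A 1/1 satisfied
Row 3: (3,1)A 0/2 not · (3,2)B 1/2 satisfied · (3,3)B 1/2 satisfied · (3,4)A 2/3 satisfied
Row 4: (4,1)B 0/1 not · (4,4)A 1/1 satisfied
Unsatisfied: (1,1), (3,1), (4,1) — 3 in total.

3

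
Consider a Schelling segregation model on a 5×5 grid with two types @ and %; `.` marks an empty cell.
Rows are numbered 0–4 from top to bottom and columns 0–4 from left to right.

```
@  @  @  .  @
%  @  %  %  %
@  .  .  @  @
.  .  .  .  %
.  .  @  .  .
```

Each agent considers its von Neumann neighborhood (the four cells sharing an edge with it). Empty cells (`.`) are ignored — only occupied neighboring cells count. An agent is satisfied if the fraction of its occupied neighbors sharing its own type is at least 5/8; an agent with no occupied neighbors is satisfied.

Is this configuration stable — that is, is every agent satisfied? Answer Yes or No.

Row 0: (0,0)@ 1/2 unhappy · (0,1)@ 3/3 ok · (0,2)@ 1/2 unhappy · (0,4)@ 0/1 unhappy
Row 1: (1,0)% 0/3 unhappy · (1,1)@ 1/3 unhappy · (1,2)% 1/3 unhappy · (1,3)% 2/3 ok · (1,4)% 1/3 unhappy
Row 2: (2,0)@ 0/1 unhappy · (2,3)@ 1/2 unhappy · (2,4)@ 1/3 unhappy
Row 3: (3,4)% 0/1 unhappy
Row 4: (4,2)@ 0/0 ok
For instance (0,0) has only 1/2 same-type neighbors, below 5/8.

No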